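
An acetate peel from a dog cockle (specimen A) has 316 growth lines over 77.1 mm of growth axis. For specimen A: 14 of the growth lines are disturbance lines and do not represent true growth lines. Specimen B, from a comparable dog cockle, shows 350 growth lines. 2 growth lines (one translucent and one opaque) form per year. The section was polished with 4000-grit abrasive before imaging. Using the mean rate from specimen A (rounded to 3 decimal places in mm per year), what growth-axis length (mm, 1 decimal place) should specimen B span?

89.4 mm

Specimen A: after corrections the count is 316 − 14 = 302 growth lines.
Specimen A: 302 growth lines at 2 per year is 302 / 2 = 151 years.
A: Mean rate = 77.1 mm / 151 years ≈ 0.511 mm/yr.
Specimen B: dividing by 2 growth lines per year: 350 / 2 = 175 years. Length of B = 0.511 × 175 = 89.4 mm.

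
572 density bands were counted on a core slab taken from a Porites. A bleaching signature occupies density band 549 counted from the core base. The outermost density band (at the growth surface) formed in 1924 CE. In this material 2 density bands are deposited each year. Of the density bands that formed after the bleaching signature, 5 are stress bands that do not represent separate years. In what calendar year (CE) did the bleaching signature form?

Between density band 549 and the growth surface there are 572 − 549 = 23 density bands.
Removing the 5 false density bands leaves 23 − 5 = 18 true density bands beyond the bleaching signature.
With 2 density bands per year, 18 / 2 = 9 years.
The density band at the growth surface is 1924 CE, so the bleaching signature dates to 1924 − 9 = 1915 CE.

1915 CE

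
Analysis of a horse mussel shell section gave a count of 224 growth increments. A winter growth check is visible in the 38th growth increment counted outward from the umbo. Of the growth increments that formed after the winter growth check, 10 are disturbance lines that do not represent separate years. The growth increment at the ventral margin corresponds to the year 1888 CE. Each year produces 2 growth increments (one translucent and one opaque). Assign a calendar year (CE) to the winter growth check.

1800 CE

224 − 38 = 186 growth increments lie beyond the winter growth check toward the ventral margin.
Removing the 10 false growth increments leaves 186 − 10 = 176 true growth increments beyond the winter growth check.
176 growth increments at 2 per year is 176 / 2 = 88 years.
1888 − 88 = 1800 CE.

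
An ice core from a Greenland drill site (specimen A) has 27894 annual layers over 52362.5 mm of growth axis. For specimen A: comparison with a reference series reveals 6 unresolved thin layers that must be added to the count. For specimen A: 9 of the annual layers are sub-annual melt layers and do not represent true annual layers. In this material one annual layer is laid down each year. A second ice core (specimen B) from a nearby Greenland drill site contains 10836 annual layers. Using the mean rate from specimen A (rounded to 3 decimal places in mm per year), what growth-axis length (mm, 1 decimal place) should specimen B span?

20339.2 mm

Specimen A: true annual layer count = 27894 − 9 + 6 = 27891.
A: Mean rate = 52362.5 mm / 27891 years ≈ 1.877 mm/year.
B's length ≈ 1.877 × 10836 = 20339.2 mm.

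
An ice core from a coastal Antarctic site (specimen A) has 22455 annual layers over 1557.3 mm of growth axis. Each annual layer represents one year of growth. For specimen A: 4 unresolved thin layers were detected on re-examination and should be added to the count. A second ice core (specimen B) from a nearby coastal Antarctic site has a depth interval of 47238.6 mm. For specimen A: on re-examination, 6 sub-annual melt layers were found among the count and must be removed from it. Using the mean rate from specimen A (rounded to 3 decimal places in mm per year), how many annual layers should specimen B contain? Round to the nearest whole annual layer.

684617 annual layers

Specimen A: correcting the raw count gives 22455 − 6 + 4 = 22453 true annual layers.
A: 1557.3 mm over 22453 years gives 1557.3 / 22453 ≈ 0.069 mm/year.
Specimen B: 47238.6 mm / 0.069 mm per year = 684617.39 years ≈ 684617 annual layers.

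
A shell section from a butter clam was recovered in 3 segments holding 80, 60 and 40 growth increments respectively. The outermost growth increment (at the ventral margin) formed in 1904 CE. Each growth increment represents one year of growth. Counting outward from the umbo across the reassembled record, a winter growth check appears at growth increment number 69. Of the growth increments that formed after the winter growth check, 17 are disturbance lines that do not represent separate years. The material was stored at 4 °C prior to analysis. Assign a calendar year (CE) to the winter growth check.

1810 CE

Total growth increments = 80 + 60 + 40 = 180.
The winter growth check sits at growth increment 69 from the umbo, so 180 − 69 = 111 growth increments formed after it.
Removing the 17 false growth increments leaves 111 − 17 = 94 true growth increments beyond the winter growth check.
1904 − 94 = 1810 CE.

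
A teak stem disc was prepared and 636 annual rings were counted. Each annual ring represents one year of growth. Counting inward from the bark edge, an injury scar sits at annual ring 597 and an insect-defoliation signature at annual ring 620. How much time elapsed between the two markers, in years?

620 − 597 = 23 annual rings lie between the two events.
One annual ring per year makes the interval 23 years.

23 yr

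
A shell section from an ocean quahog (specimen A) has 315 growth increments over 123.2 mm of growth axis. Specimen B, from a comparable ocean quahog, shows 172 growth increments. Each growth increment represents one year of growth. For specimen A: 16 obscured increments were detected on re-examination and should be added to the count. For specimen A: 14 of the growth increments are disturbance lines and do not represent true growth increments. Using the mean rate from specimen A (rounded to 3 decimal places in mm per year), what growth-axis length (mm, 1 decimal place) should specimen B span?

66.9 mm

Specimen A: true growth increment count = 315 − 14 + 16 = 317.
A: Mean rate = 123.2 mm / 317 years ≈ 0.389 mm per year.
B's length ≈ 0.389 × 172 = 66.9 mm.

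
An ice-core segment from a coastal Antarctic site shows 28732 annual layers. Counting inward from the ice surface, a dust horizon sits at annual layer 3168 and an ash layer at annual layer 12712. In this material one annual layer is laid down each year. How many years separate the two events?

12712 − 3168 = 9544 annual layers lie between the two events.
One annual layer per year makes the interval 9544 years.

9544 years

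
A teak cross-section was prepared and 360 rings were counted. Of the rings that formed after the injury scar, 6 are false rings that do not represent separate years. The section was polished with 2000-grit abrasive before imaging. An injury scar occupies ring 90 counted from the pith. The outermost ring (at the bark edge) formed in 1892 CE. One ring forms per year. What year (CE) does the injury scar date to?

1628 CE

Between ring 90 and the bark edge there are 360 − 90 = 270 rings.
Removing the 6 false rings leaves 270 − 6 = 264 true rings beyond the injury scar.
The ring at the bark edge is 1892 CE, so the injury scar dates to 1892 − 264 = 1628 CE.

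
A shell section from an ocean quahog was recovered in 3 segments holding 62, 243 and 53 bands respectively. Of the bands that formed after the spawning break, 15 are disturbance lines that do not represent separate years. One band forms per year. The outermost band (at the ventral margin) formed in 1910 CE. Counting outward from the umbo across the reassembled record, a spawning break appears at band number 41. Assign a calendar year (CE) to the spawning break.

Total bands = 62 + 243 + 53 = 358.
Between band 41 and the ventral margin there are 358 − 41 = 317 bands.
Excluding 15 false bands: 317 − 15 = 302.
1910 − 302 = 1608 CE.

1608 CE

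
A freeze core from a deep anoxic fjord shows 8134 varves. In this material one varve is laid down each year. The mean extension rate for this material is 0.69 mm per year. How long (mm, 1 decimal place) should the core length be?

8134 years of growth are recorded.
8134 years at 0.69 mm/year gives 0.69 × 8134 = 5612.5 mm.

5612.5 mm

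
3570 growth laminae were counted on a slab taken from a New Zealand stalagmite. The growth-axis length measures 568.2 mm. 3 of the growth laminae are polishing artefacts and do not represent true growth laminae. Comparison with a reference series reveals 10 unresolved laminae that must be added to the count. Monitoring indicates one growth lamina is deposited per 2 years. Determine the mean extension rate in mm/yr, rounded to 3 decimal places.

0.079 mm/yr

After corrections the count is 3570 − 3 + 10 = 3577 growth laminae.
3577 growth laminae at 2 years each span 3577 × 2 = 7154 years.
Mean rate = 568.2 mm / 7154 years ≈ 0.079 mm/yr.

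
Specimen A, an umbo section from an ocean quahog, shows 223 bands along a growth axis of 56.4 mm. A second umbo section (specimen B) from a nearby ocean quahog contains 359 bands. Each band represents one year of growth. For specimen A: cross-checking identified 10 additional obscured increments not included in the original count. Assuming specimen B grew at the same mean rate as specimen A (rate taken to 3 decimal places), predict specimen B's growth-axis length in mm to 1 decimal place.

Specimen A: correcting the raw count gives 223 + 10 = 233 true bands.
A: Extension rate ≈ 56.4 / 233 = 0.242 mm/year.
For B, 0.242 mm/year × 359 years = 86.9 mm.

86.9 mm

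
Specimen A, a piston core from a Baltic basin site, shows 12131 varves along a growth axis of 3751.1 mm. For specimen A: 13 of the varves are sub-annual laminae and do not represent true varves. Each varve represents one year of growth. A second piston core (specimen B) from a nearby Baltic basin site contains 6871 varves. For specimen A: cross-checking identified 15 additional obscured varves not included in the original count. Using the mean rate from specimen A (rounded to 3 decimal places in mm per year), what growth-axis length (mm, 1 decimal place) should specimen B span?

Specimen A: true varve count = 12131 − 13 + 15 = 12133.
A: Extension rate ≈ 3751.1 / 12133 = 0.309 mm/yr.
Length of B = 0.309 × 6871 = 2123.1 mm.

2123.1 mm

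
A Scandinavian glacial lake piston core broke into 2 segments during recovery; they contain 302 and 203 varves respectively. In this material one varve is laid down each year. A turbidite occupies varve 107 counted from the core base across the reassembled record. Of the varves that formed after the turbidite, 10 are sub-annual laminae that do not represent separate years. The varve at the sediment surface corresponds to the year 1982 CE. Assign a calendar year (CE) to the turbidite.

Total varves = 302 + 203 = 505.
Between varve 107 and the sediment surface there are 505 − 107 = 398 varves.
398 − 10 false = 388 true varves after the turbidite.
1982 − 388 = 1594 CE.

1594 CE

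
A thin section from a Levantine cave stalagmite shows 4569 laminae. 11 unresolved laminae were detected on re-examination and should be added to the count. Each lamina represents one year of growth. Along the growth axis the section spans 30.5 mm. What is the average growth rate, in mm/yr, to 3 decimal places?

0.007 mm/yr

Correcting the raw count gives 4569 + 11 = 4580 true laminae.
Mean rate = 30.5 mm / 4580 years ≈ 0.007 mm/yr.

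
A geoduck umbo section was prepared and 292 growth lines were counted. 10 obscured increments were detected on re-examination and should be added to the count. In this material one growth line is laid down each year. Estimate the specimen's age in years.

302 years

True growth line count = 292 + 10 = 302.
At one growth line per year, that is 302 years.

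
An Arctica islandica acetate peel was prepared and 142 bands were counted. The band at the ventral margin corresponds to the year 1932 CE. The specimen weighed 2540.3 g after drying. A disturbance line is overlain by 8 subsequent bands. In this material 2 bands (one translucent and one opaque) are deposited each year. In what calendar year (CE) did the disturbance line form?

8 bands post-date the disturbance line.
Dividing by 2 bands per year: 8 / 2 = 4 years.
1932 − 4 = 1928 CE.

1928 CE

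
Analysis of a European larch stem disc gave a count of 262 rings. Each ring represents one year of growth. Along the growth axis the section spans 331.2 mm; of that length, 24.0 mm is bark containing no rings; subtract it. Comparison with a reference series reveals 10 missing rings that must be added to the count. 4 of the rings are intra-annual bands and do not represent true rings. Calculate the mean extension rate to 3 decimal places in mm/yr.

After corrections the count is 262 − 4 + 10 = 268 rings.
Net length = 331.2 − 24.0 = 307.2 mm.
Extension rate ≈ 307.2 / 268 = 1.146 mm/yr.

1.146 mm/yr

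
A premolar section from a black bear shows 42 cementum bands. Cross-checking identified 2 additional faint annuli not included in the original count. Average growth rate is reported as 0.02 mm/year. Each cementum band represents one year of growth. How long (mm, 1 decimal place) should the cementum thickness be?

0.9 mm

Adjusted count: 42 + 2 = 44 cementum bands.
44 years at 0.02 mm/year gives 0.02 × 44 = 0.9 mm.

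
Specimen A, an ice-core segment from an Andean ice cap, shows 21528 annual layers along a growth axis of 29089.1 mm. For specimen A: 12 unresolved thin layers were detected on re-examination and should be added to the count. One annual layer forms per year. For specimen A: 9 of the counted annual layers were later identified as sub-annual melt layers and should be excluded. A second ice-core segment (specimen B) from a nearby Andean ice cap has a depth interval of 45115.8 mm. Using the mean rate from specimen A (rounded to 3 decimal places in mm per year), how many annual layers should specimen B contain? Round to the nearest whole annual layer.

Specimen A: correcting the raw count gives 21528 − 9 + 12 = 21531 true annual layers.
A: Mean rate = 29089.1 mm / 21531 years ≈ 1.351 mm/yr.
For B, 45115.8 / 1.351 = 33394.37 years ≈ 33394 annual layers.

33394 annual layers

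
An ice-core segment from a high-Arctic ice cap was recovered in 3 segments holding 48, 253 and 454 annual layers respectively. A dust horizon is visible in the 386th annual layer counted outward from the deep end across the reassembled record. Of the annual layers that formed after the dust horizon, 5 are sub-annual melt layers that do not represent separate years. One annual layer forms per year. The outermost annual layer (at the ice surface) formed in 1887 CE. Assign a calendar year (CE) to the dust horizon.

1523 CE

Total annual layers = 48 + 253 + 454 = 755.
755 − 386 = 369 annual layers lie beyond the dust horizon toward the ice surface.
Excluding 5 false annual layers: 369 − 5 = 364.
The annual layer at the ice surface is 1887 CE, so the dust horizon dates to 1887 − 364 = 1523 CE.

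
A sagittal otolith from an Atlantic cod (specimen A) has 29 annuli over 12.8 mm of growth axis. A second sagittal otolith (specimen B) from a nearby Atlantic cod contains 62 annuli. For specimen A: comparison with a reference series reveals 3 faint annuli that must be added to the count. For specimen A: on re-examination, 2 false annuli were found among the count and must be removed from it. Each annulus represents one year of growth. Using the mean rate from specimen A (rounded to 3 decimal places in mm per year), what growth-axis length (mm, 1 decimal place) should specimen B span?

Specimen A: true annulus count = 29 − 2 + 3 = 30.
A: Mean rate = 12.8 mm / 30 years ≈ 0.427 mm/yr.
For B, 0.427 mm/year × 62 years = 26.5 mm.

26.5 mm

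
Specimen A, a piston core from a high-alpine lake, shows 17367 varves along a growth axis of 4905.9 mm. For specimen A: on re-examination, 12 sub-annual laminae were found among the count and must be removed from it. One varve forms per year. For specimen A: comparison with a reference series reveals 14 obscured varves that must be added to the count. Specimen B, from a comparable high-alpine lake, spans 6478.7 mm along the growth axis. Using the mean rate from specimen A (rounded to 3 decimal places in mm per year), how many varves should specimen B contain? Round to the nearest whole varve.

22974 varves

Specimen A: after corrections the count is 17367 − 12 + 14 = 17369 varves.
A: 4905.9 mm over 17369 years gives 4905.9 / 17369 ≈ 0.282 mm/year.
Specimen B: 6478.7 mm / 0.282 mm per year = 22974.11 years ≈ 22974 varves.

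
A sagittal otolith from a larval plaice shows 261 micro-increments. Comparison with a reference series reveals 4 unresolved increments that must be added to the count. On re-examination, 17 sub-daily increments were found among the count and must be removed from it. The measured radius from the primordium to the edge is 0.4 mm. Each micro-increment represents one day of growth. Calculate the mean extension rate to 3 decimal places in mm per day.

0.002 mm per day

Correcting the raw count gives 261 − 17 + 4 = 248 true micro-increments.
Extension rate ≈ 0.4 / 248 = 0.002 mm per day.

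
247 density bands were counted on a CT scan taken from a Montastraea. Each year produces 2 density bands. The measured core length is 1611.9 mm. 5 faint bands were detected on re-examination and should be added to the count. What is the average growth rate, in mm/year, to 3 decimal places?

Adjusted count: 247 + 5 = 252 density bands.
252 density bands at 2 per year is 252 / 2 = 126 years.
Mean rate = 1611.9 mm / 126 years ≈ 12.793 mm/year.

12.793 mm/year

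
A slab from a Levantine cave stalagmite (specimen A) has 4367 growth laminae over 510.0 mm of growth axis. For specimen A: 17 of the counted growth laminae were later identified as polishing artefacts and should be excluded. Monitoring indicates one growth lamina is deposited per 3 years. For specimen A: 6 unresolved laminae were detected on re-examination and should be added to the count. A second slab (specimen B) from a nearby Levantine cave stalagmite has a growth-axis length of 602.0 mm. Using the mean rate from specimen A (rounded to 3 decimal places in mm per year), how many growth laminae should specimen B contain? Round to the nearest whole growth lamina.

Specimen A: correcting the raw count gives 4367 − 17 + 6 = 4356 true growth laminae.
Specimen A: 4356 growth laminae at 3 years each span 4356 × 3 = 13068 years.
A: Mean rate = 510.0 mm / 13068 years ≈ 0.039 mm/year.
For B, 602.0 / 0.039 = 15435.90 years; at 3 years per growth lamina that is 15435.90 / 3 ≈ 5145 growth laminae.

5145 growth laminae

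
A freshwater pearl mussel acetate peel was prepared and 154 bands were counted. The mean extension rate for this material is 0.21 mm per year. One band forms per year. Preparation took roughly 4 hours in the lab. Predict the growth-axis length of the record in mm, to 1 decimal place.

32.3 mm

The record spans 154 years at 0.21 mm per year.
Length ≈ 0.21 × 154 = 32.3 mm.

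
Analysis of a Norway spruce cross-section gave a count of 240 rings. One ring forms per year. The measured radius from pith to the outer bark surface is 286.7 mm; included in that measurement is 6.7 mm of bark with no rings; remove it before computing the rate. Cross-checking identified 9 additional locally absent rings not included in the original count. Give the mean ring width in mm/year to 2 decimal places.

True ring count = 240 + 9 = 249.
Net length = 286.7 − 6.7 = 280.0 mm.
Mean rate = 280.0 mm / 249 years ≈ 1.12 mm/year.

1.12 mm/year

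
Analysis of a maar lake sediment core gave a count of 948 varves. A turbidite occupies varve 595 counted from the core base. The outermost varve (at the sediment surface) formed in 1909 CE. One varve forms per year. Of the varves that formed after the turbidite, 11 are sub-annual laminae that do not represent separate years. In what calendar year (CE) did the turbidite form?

948 − 595 = 353 varves lie beyond the turbidite toward the sediment surface.
353 − 11 false = 342 true varves after the turbidite.
Counting back 342 years from 1909 CE places the turbidite in 1909 − 342 = 1567 CE.

1567 CE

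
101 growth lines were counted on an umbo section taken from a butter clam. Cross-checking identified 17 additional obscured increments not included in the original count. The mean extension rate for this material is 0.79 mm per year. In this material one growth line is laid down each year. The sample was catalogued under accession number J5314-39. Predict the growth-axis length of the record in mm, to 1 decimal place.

Adjusted count: 101 + 17 = 118 growth lines.
Length ≈ 0.79 × 118 = 93.2 mm.

93.2 mm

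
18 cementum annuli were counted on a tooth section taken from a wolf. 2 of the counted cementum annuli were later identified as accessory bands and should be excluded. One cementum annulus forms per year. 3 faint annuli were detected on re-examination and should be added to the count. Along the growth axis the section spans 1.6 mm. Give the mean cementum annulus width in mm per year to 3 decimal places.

0.084 mm per year

True cementum annulus count = 18 − 2 + 3 = 19.
1.6 mm over 19 years gives 1.6 / 19 ≈ 0.084 mm per year.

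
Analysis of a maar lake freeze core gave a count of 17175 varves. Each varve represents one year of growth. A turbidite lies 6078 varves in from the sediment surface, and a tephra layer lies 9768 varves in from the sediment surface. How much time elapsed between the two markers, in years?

The two markers are separated by 9768 − 6078 = 3690 varves.
That is 3690 years at one varve per year.

3690 yr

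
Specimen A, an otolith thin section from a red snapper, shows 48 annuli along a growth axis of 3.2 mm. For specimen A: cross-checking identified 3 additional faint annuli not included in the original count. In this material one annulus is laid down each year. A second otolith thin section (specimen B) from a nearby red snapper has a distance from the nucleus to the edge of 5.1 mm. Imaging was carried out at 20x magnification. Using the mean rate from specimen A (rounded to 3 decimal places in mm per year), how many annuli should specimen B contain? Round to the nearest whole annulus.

81 annuli

Specimen A: adjusted count: 48 + 3 = 51 annuli.
A: 3.2 mm over 51 years gives 3.2 / 51 ≈ 0.063 mm/year.
For B, 5.1 / 0.063 = 80.95 years ≈ 81 annuli.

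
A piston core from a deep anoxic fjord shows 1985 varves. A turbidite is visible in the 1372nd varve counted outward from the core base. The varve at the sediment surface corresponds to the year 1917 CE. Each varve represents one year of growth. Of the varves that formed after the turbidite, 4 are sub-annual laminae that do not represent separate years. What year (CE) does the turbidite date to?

The turbidite sits at varve 1372 from the core base, so 1985 − 1372 = 613 varves formed after it.
613 − 4 false = 609 true varves after the turbidite.
1917 − 609 = 1308 CE.

1308 CE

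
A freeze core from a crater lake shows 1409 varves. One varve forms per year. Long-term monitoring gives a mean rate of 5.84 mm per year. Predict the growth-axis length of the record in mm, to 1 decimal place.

1409 years of growth are recorded.
Predicted length = 5.84 mm/year × 1409 years = 8228.6 mm.

8228.6 mm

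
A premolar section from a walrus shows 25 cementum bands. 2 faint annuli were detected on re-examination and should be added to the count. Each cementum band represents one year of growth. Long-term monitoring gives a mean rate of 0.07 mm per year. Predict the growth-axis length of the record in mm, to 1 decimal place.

1.9 mm

True cementum band count = 25 + 2 = 27.
Length ≈ 0.07 × 27 = 1.9 mm.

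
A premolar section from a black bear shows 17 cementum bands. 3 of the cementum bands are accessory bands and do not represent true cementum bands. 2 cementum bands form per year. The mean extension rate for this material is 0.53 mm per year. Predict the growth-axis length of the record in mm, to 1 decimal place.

True cementum band count = 17 − 3 = 14.
14 cementum bands at 2 per year is 14 / 2 = 7 years.
Length ≈ 0.53 × 7 = 3.7 mm.

3.7 mm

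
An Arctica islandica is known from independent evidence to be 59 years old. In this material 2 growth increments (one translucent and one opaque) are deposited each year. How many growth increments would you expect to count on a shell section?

Expected growth increments: 59 × 2 = 118.
So 118 growth increments should be present.

118 growth increments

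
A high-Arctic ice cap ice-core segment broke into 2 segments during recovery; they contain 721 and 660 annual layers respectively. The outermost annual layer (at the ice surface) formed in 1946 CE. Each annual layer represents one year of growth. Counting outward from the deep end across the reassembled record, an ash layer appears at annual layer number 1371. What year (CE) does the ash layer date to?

Total annual layers = 721 + 660 = 1381.
1381 − 1371 = 10 annual layers lie beyond the ash layer toward the ice surface.
The annual layer at the ice surface is 1946 CE, so the ash layer dates to 1946 − 10 = 1936 CE.

1936 CE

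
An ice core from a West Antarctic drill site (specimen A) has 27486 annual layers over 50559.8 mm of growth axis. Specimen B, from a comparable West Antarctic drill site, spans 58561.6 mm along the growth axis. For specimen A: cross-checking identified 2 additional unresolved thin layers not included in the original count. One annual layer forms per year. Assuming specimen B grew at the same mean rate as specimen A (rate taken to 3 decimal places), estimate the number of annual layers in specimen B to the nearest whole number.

Specimen A: after corrections the count is 27486 + 2 = 27488 annual layers.
A: Extension rate ≈ 50559.8 / 27488 = 1.839 mm/year.
B spans 58561.6 / 1.839 = 31844.26 years ≈ 31844 annual layers.

31844 annual layers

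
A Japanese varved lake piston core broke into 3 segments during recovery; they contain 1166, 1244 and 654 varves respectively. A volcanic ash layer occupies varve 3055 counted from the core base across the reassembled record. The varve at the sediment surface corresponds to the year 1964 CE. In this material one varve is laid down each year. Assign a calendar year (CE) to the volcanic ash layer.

Total varves = 1166 + 1244 + 654 = 3064.
Between varve 3055 and the sediment surface there are 3064 − 3055 = 9 varves.
1964 − 9 = 1955 CE.

1955 CE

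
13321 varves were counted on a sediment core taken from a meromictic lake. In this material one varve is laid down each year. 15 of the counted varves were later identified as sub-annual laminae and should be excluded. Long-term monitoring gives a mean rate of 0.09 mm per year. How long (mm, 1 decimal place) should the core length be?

Adjusted count: 13321 − 15 = 13306 varves.
13306 years at 0.09 mm/year gives 0.09 × 13306 = 1197.5 mm.

1197.5 mm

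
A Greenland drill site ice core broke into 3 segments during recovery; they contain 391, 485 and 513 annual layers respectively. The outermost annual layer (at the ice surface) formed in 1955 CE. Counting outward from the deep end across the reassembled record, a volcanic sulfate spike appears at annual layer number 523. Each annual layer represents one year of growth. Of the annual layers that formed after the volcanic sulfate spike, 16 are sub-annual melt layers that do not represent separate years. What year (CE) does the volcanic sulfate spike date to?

1105 CE

Total annual layers = 391 + 485 + 513 = 1389.
The volcanic sulfate spike sits at annual layer 523 from the deep end, so 1389 − 523 = 866 annual layers formed after it.
Removing the 16 false annual layers leaves 866 − 16 = 850 true annual layers beyond the volcanic sulfate spike.
1955 − 850 = 1105 CE.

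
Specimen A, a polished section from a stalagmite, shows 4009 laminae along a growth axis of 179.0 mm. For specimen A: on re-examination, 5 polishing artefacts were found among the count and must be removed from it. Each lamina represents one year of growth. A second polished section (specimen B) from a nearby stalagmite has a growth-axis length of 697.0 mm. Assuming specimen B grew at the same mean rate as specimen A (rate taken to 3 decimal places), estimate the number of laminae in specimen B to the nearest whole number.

15489 laminae

Specimen A: adjusted count: 4009 − 5 = 4004 laminae.
A: Extension rate ≈ 179.0 / 4004 = 0.045 mm/year.
Specimen B: 697.0 mm / 0.045 mm per year = 15488.89 years ≈ 15489 laminae.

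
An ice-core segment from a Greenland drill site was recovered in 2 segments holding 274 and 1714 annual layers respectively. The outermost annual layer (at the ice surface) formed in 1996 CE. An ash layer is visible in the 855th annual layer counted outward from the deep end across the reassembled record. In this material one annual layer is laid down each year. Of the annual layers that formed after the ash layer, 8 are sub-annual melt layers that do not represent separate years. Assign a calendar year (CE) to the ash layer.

871 CE

Total annual layers = 274 + 1714 = 1988.
1988 − 855 = 1133 annual layers lie beyond the ash layer toward the ice surface.
Excluding 8 false annual layers: 1133 − 8 = 1125.
Counting back 1125 years from 1996 CE places the ash layer in 1996 − 1125 = 871 CE.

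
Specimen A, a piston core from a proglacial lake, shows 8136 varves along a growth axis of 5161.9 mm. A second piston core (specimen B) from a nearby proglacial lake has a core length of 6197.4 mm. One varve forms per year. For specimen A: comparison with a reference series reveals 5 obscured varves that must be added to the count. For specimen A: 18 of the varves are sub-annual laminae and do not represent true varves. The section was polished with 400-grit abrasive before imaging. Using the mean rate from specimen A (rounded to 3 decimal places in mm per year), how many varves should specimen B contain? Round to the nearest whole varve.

9760 varves

Specimen A: true varve count = 8136 − 18 + 5 = 8123.
A: Mean rate = 5161.9 mm / 8123 years ≈ 0.635 mm per year.
Specimen B: 6197.4 mm / 0.635 mm per year = 9759.69 years ≈ 9760 varves.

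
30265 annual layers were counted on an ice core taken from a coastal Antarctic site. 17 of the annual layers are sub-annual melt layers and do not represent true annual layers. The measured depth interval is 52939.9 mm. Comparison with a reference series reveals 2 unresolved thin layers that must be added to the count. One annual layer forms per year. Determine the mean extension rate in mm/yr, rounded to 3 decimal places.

True annual layer count = 30265 − 17 + 2 = 30250.
Mean rate = 52939.9 mm / 30250 years ≈ 1.750 mm/yr.

1.750 mm/yr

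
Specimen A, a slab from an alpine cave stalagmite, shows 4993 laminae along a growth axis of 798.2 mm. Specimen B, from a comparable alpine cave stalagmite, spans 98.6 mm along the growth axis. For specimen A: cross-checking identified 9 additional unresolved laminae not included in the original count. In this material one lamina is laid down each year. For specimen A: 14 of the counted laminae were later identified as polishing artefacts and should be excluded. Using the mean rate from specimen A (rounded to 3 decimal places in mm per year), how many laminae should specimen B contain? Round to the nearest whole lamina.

616 laminae

Specimen A: after corrections the count is 4993 − 14 + 9 = 4988 laminae.
A: Mean rate = 798.2 mm / 4988 years ≈ 0.160 mm per year.
Specimen B: 98.6 mm / 0.160 mm per year = 616.25 years ≈ 616 laminae.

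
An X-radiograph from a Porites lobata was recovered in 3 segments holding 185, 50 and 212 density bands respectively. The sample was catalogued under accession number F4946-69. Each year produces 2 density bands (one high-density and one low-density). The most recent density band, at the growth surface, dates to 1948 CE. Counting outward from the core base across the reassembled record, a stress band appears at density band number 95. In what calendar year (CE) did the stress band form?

Total density bands = 185 + 50 + 212 = 447.
The stress band sits at density band 95 from the core base, so 447 − 95 = 352 density bands formed after it.
352 density bands at 2 per year is 352 / 2 = 176 years.
The density band at the growth surface is 1948 CE, so the stress band dates to 1948 − 176 = 1772 CE.

1772 CE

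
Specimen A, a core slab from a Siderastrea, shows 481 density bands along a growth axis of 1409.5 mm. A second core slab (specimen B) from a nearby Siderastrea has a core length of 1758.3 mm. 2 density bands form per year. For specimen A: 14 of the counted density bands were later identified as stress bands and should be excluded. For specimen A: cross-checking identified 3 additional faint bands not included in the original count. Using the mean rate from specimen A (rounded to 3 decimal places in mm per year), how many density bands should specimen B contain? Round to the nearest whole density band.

586 density bands

Specimen A: correcting the raw count gives 481 − 14 + 3 = 470 true density bands.
Specimen A: with 2 density bands per year, 470 / 2 = 235 years.
A: Mean rate = 1409.5 mm / 235 years ≈ 5.998 mm/year.
B spans 1758.3 / 5.998 = 293.15 years; at 2 density bands per year that is 293.15 × 2 ≈ 586 density bands.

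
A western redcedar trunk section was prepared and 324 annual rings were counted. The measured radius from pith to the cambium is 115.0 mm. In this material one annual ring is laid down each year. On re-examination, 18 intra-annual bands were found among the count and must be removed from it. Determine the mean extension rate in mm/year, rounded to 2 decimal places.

0.38 mm/year

Correcting the raw count gives 324 − 18 = 306 true annual rings.
Extension rate ≈ 115.0 / 306 = 0.38 mm/year.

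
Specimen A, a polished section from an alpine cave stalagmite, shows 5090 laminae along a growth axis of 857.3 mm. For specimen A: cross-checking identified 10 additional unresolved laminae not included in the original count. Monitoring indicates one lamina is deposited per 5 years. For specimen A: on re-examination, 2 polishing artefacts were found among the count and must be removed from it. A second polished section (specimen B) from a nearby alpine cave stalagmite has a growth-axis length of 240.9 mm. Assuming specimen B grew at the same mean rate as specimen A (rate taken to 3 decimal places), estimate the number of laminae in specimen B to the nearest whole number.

Specimen A: adjusted count: 5090 − 2 + 10 = 5098 laminae.
Specimen A: 5098 laminae at 5 years each span 5098 × 5 = 25490 years.
A: Mean rate = 857.3 mm / 25490 years ≈ 0.034 mm/year.
Specimen B: 240.9 mm / 0.034 mm per year = 7085.29 years; at 5 years per lamina that is 7085.29 / 5 ≈ 1417 laminae.

1417 laminae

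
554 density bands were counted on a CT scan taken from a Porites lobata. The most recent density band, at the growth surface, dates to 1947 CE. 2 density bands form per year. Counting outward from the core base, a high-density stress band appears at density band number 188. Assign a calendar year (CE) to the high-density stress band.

Between density band 188 and the growth surface there are 554 − 188 = 366 density bands.
Dividing by 2 density bands per year: 366 / 2 = 183 years.
The density band at the growth surface is 1947 CE, so the high-density stress band dates to 1947 − 183 = 1764 CE.

1764 CE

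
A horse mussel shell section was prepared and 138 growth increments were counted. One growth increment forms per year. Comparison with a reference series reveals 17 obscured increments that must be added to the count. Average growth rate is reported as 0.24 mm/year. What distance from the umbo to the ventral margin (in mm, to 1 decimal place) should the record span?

After corrections the count is 138 + 17 = 155 growth increments.
Predicted length = 0.24 mm/year × 155 years = 37.2 mm.

37.2 mm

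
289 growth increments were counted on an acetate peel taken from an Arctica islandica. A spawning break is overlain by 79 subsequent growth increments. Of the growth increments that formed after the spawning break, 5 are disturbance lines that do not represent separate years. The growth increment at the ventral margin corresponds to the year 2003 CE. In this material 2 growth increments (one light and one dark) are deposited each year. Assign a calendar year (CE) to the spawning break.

79 growth increments formed after the spawning break.
Removing the 5 false growth increments leaves 79 − 5 = 74 true growth increments beyond the spawning break.
Dividing by 2 growth increments per year: 74 / 2 = 37 years.
Counting back 37 years from 2003 CE places the spawning break in 2003 − 37 = 1966 CE.

1966 CE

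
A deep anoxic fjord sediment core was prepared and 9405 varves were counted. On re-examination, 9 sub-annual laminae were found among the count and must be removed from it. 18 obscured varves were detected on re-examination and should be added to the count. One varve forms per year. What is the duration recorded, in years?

After corrections the count is 9405 − 9 + 18 = 9414 varves.
With a one-to-one varve periodicity this is 9414 years.

9414 yr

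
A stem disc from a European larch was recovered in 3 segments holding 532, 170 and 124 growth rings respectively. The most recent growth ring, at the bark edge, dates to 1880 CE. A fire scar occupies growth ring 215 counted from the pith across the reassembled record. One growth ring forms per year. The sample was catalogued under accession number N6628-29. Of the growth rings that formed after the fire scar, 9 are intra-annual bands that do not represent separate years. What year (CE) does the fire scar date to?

1278 CE

Total growth rings = 532 + 170 + 124 = 826.
The fire scar sits at growth ring 215 from the pith, so 826 − 215 = 611 growth rings formed after it.
Removing the 9 false growth rings leaves 611 − 9 = 602 true growth rings beyond the fire scar.
Counting back 602 years from 1880 CE places the fire scar in 1880 − 602 = 1278 CE.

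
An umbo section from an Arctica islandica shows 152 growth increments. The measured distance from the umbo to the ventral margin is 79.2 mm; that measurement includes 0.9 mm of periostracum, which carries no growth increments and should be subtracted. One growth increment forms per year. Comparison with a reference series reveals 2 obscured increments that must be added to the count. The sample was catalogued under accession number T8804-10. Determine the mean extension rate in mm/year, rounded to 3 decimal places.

0.508 mm/year

After corrections the count is 152 + 2 = 154 growth increments.
Removing the 0.9 mm offcut leaves 79.2 − 0.9 = 78.3 mm.
Extension rate ≈ 78.3 / 154 = 0.508 mm/year.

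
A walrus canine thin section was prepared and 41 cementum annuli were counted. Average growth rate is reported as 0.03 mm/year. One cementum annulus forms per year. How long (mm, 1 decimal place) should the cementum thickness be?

1.2 mm

The record spans 41 years at 0.03 mm per year.
41 years at 0.03 mm/year gives 0.03 × 41 = 1.2 mm.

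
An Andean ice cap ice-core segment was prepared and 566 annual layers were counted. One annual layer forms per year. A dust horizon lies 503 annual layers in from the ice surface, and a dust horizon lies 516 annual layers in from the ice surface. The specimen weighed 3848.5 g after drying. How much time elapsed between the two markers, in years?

13 years

516 − 503 = 13 annual layers lie between the two events.
One annual layer per year makes the interval 13 years.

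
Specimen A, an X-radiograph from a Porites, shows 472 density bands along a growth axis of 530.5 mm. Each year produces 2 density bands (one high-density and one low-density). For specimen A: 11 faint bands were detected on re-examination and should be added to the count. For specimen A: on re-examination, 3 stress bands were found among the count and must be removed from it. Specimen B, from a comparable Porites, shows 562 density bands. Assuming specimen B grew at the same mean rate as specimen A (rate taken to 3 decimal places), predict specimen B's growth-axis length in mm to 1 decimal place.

Specimen A: after corrections the count is 472 − 3 + 11 = 480 density bands.
Specimen A: 480 density bands at 2 per year is 480 / 2 = 240 years.
A: 530.5 mm over 240 years gives 530.5 / 240 ≈ 2.210 mm/yr.
Specimen B: with 2 density bands per year, 562 / 2 = 281 years. For B, 2.210 mm/year × 281 years = 621.0 mm.

621.0 mm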